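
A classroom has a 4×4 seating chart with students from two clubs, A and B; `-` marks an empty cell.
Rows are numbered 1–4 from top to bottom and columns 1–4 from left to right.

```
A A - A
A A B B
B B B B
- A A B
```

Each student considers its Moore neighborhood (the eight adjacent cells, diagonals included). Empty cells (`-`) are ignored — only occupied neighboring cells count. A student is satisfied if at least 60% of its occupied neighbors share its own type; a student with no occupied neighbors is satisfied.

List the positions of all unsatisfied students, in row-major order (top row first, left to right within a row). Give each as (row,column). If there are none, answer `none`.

Row 1: (1,1)A 3/3 ok · (1,2)A 3/4 ok · (1,4)A 0/2 unhappy
Row 2: (2,1)A 3/5 ok · (2,2)A 3/7 unhappy · (2,3)B 4/7 unhappy · (2,4)B 3/4 ok
Row 3: (3,1)B 1/4 unhappy · (3,2)B 3/7 unhappy · (3,3)B 5/8 ok · (3,4)B 4/5 ok
Row 4: (4,2)A 1/4 unhappy · (4,3)A 1/5 unhappy · (4,4)B 2/3 ok

(1,4), (2,2), (2,3), (3,1), (3,2), (4,2), (4,3)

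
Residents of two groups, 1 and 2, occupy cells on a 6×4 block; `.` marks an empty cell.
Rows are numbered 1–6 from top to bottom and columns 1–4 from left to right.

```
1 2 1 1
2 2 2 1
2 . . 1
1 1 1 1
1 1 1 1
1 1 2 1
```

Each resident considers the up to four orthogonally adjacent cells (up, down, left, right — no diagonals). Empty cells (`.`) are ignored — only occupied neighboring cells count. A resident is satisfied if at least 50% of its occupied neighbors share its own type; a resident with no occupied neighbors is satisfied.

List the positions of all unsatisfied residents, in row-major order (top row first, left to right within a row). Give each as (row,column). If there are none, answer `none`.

(1,1), (1,2), (1,3), (2,3), (6,3)

Row 1: (1,1)1 0/2 unhappy · (1,2)2 1/3 unhappy · (1,3)1 1/3 unhappy · (1,4)1 2/2 ok
Row 2: (2,1)2 2/3 ok · (2,2)2 3/3 ok · (2,3)2 1/3 unhappy · (2,4)1 2/3 ok
Row 3: (3,1)2 1/2 ok · (3,4)1 2/2 ok
Row 4: (4,1)1 2/3 ok · (4,2)1 3/3 ok · (4,3)1 3/3 ok · (4,4)1 3/3 ok
Row 5: (5,1)1 3/3 ok · (5,2)1 4/4 ok · (5,3)1 3/4 ok · (5,4)1 3/3 ok
Row 6: (6,1)1 2/2 ok · (6,2)1 2/3 ok · (6,3)2 0/3 unhappy · (6,4)1 1/2 ok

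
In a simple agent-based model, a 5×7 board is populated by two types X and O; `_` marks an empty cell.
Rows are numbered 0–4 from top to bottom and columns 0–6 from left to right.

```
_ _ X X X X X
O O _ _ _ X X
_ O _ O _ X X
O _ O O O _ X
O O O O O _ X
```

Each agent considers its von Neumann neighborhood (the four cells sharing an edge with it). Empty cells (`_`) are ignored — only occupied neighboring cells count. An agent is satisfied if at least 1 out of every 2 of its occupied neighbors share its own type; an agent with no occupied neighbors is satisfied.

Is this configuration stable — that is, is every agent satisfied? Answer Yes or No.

(0,2)X 1/1 ok
(0,3)X 2/2 ok
(0,4)X 2/2 ok
(0,5)X 3/3 ok
(0,6)X 2/2 ok
(1,0)O 1/1 ok
(1,1)O 2/2 ok
(1,5)X 3/3 ok
(1,6)X 3/3 ok
(2,1)O 1/1 ok
(2,3)O 1/1 ok
(2,5)X 2/2 ok
(2,6)X 3/3 ok
(3,0)O 1/1 ok
(3,2)O 2/2 ok
(3,3)O 4/4 ok
(3,4)O 2/2 ok
(3,6)X 2/2 ok
(4,0)O 2/2 ok
(4,1)O 2/2 ok
(4,2)O 3/3 ok
(4,3)O 3/3 ok
(4,4)O 2/2 ok
(4,6)X 1/1 ok
All meet the threshold, so the configuration is stable.

Yes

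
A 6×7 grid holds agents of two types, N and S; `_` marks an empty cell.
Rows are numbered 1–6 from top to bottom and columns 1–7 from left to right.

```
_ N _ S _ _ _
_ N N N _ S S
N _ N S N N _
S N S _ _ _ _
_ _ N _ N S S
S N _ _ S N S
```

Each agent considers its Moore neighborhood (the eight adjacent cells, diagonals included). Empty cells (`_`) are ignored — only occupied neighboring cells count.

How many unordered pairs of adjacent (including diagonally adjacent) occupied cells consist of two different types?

Scan each occupied cell's neighbors to the right and below (and the two forward diagonals) so each pair is counted once.
From row 1: 2 unlike of 4 pairs (running 2/4).
From row 2: 5 unlike of 13 pairs (running 7/17).
From row 3: 4 unlike of 8 pairs (running 11/25).
From row 4: 3 unlike of 4 pairs (running 14/29).
From row 5: 4 unlike of 10 pairs (running 18/39).
From row 6: 3 unlike of 3 pairs (running 21/42).
Total adjacent occupied pairs: 42; unlike-type pairs: 21.

21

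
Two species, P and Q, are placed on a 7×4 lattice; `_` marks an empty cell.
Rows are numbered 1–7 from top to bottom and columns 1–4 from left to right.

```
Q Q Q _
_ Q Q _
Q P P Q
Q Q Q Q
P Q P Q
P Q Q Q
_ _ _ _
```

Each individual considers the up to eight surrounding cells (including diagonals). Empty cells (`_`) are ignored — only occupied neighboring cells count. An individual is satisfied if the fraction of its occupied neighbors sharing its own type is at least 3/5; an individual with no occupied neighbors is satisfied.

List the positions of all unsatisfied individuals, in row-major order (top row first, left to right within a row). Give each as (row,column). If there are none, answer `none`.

(3,2), (3,3), (4,2), (5,1), (5,3), (6,1), (6,2)

(1,1)Q 2/2 ✓
(1,2)Q 4/4 ✓
(1,3)Q 3/3 ✓
(2,2)Q 5/7 ✓
(2,3)Q 4/6 ✓
(3,1)Q 3/4 ✓
(3,2)P 1/7 ✗
(3,3)P 1/7 ✗
(3,4)Q 3/4 ✓
(4,1)Q 3/5 ✓
(4,2)Q 4/8 ✗
(4,3)Q 5/8 ✓
(4,4)Q 3/5 ✓
(5,1)P 1/5 ✗
(5,2)Q 5/8 ✓
(5,3)P 0/8 ✗
(5,4)Q 4/5 ✓
(6,1)P 1/3 ✗
(6,2)Q 2/5 ✗
(6,3)Q 4/5 ✓
(6,4)Q 2/3 ✓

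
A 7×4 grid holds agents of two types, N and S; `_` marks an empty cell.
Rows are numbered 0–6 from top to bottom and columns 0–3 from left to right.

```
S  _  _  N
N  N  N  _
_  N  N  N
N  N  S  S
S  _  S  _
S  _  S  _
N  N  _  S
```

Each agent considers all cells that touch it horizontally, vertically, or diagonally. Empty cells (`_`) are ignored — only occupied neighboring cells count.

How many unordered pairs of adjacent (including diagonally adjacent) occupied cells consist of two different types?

14

Scan each occupied cell's neighbors to the right and below (and the two forward diagonals) so each pair is counted once.
From row 0: 2 unlike of 3 pairs (running 2/3).
From row 1: 0 unlike of 8 pairs (running 2/11).
From row 2: 5 unlike of 10 pairs (running 7/21).
From row 3: 4 unlike of 8 pairs (running 11/29).
From row 4: 0 unlike of 2 pairs (running 11/31).
From row 5: 3 unlike of 4 pairs (running 14/35).
From row 6: 0 unlike of 1 pairs (running 14/36).
Total adjacent occupied pairs: 36; unlike-type pairs: 14.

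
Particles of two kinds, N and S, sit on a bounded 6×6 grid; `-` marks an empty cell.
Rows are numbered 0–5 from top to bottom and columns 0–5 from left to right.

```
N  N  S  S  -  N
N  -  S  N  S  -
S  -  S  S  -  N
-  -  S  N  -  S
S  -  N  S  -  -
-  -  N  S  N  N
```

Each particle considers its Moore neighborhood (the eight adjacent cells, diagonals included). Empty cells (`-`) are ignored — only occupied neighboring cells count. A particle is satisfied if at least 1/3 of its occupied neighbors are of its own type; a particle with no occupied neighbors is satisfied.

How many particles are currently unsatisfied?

Row 0: (0,0)N 2/2 satisfied · (0,1)N 2/4 satisfied · (0,2)S 2/4 satisfied · (0,3)S 3/4 satisfied · (0,5)N 0/1 not
Row 1: (1,0)N 2/3 satisfied · (1,2)S 4/6 satisfied · (1,3)N 0/6 not · (1,4)S 2/5 satisfied
Row 2: (2,0)S 0/1 not · (2,2)S 3/5 satisfied · (2,3)S 4/6 satisfied · (2,5)N 0/2 not
Row 3: (3,2)S 3/5 satisfied · (3,3)N 1/5 not · (3,5)S 0/1 not
Row 4: (4,0)S 0/0 satisfied · (4,2)N 2/5 satisfied · (4,3)S 2/6 satisfied
Row 5: (5,2)N 1/3 satisfied · (5,3)S 1/4 not · (5,4)N 1/3 satisfied · (5,5)N 1/1 satisfied
Unsatisfied: (0,5), (1,3), (2,0), (2,5), (3,3), (3,5), (5,3) — 7 in total.

7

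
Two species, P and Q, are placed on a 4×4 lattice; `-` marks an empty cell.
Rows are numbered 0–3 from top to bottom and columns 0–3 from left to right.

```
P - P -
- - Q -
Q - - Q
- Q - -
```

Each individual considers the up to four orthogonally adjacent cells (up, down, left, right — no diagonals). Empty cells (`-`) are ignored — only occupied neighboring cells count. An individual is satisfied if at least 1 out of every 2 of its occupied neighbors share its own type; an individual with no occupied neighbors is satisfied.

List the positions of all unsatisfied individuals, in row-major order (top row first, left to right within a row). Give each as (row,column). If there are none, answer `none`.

Row 0: (0,0)P 0/0 ok · (0,2)P 0/1 unhappy
Row 1: (1,2)Q 0/1 unhappy
Row 2: (2,0)Q 0/0 ok · (2,3)Q 0/0 ok
Row 3: (3,1)Q 0/0 ok

(0,2), (1,2)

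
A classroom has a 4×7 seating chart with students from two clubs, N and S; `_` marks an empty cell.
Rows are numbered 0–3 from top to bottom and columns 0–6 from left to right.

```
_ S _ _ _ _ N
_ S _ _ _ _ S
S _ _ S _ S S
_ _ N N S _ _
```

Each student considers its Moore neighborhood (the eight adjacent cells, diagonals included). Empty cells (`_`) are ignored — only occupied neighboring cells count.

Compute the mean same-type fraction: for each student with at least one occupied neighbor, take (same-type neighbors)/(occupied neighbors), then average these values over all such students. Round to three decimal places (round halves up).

0.682

(0,1)S 1/1
(0,6)N 0/1
(1,1)S 2/2
(1,6)S 2/3
(2,0)S 1/1
(2,3)S 1/3
(2,5)S 3/3
(2,6)S 2/2
(3,2)N 1/2
(3,3)N 1/3
(3,4)S 2/3
Sum over 11 students: 1/1 + 0/1 + 2/2 + 2/3 + 1/1 + 1/3 + 3/3 + 2/2 + 1/2 + 1/3 + 2/3 = 15/2; mean = 15/2 ÷ 11 = 15/22 = 0.681818… → 0.682.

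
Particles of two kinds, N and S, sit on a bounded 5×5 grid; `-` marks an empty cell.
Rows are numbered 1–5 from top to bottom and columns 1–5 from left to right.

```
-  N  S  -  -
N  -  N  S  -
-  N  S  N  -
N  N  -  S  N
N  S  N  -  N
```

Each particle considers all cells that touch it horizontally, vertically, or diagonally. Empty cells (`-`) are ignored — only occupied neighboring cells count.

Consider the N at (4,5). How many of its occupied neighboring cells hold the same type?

Occupied neighbors of (4,5): (3,4)=N, (4,4)=S, (5,5)=N.
Same type (N): 2 of 3.

2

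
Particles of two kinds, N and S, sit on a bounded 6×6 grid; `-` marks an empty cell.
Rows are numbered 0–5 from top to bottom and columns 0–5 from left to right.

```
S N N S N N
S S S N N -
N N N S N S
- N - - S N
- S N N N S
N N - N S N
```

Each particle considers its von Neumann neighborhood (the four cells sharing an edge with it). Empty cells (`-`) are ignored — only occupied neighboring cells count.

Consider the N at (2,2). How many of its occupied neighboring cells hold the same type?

1

Occupied neighbors of (2,2): (1,2)=S, (2,1)=N, (2,3)=S.
Same type (N): 1 of 3.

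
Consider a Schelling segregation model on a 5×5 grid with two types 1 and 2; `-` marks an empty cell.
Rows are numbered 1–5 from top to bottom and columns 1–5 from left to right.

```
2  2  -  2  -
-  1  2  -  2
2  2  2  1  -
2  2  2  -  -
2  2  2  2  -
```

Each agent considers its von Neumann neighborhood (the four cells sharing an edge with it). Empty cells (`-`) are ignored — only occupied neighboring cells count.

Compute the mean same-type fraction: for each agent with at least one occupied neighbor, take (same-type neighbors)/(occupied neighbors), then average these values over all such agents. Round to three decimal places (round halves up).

Row 1: (1,1)2 1/1 · (1,2)2 1/2 · (1,4)2 — no occupied neighbors
Row 2: (2,2)1 0/3 · (2,3)2 1/2 · (2,5)2 — no occupied neighbors
Row 3: (3,1)2 2/2 · (3,2)2 3/4 · (3,3)2 3/4 · (3,4)1 0/1
Row 4: (4,1)2 3/3 · (4,2)2 4/4 · (4,3)2 3/3
Row 5: (5,1)2 2/2 · (5,2)2 3/3 · (5,3)2 3/3 · (5,4)2 1/1
Sum over 15 agents: 1/1 + 1/2 + 0/3 + 1/2 + 2/2 + 3/4 + 3/4 + 0/1 + 3/3 + 4/4 + 3/3 + 2/2 + 3/3 + 3/3 + 1/1 = 23/2; mean = 23/2 ÷ 15 = 23/30 = 0.766666… → 0.767.

0.767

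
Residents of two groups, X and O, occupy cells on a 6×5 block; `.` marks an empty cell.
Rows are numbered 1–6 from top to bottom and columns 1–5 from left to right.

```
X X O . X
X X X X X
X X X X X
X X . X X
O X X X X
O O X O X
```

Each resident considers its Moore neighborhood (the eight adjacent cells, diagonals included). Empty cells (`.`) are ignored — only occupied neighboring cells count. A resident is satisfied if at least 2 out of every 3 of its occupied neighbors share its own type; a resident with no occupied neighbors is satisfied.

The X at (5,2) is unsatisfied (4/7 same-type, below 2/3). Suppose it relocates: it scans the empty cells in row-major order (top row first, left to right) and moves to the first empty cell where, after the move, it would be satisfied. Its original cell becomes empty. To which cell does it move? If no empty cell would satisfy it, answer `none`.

(1,4)

Vacating (5,2). Empty cells in order:
  (1,4): 4/5 same-type → satisfied — stop here.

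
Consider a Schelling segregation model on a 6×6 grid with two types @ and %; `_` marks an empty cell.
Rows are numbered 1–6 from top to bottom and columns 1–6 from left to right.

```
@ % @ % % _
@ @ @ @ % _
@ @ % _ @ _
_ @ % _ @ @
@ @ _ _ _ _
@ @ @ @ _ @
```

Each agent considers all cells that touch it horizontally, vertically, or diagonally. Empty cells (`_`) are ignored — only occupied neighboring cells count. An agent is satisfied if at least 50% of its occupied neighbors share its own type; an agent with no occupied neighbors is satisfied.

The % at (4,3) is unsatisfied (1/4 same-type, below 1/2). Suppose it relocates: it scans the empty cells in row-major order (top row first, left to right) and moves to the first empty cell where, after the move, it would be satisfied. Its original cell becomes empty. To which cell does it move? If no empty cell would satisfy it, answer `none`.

Vacating (4,3). Empty cells in order:
  (1,6): 2/2 same-type → satisfied — stop here.

(1,6)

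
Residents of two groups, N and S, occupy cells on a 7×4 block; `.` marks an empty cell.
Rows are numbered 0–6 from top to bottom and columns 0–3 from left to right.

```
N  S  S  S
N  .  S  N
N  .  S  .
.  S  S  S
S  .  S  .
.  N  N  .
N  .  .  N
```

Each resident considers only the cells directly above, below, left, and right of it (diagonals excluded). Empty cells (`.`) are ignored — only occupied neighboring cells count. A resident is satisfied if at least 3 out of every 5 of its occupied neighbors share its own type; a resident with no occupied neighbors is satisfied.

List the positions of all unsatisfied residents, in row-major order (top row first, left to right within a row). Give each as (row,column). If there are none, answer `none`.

(0,0), (0,1), (0,3), (1,3), (4,2), (5,2)

(0,0)N 1/2 not
(0,1)S 1/2 not
(0,2)S 3/3 satisfied
(0,3)S 1/2 not
(1,0)N 2/2 satisfied
(1,2)S 2/3 satisfied
(1,3)N 0/2 not
(2,0)N 1/1 satisfied
(2,2)S 2/2 satisfied
(3,1)S 1/1 satisfied
(3,2)S 4/4 satisfied
(3,3)S 1/1 satisfied
(4,0)S 0/0 satisfied
(4,2)S 1/2 not
(5,1)N 1/1 satisfied
(5,2)N 1/2 not
(6,0)N 0/0 satisfied
(6,3)N 0/0 satisfied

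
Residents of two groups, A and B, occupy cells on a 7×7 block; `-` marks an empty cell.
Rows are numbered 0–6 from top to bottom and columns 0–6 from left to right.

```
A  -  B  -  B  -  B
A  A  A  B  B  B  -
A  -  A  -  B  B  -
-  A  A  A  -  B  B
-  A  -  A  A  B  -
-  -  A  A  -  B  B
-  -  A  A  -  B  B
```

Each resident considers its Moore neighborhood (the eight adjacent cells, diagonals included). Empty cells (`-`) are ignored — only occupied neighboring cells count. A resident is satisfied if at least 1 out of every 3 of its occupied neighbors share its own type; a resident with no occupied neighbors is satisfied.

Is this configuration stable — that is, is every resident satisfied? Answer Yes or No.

Row 0: (0,0)A 2/2 satisfied · (0,2)B 1/3 satisfied · (0,4)B 3/3 satisfied · (0,6)B 1/1 satisfied
Row 1: (1,0)A 3/3 satisfied · (1,1)A 5/6 satisfied · (1,2)A 2/4 satisfied · (1,3)B 4/6 satisfied · (1,4)B 5/5 satisfied · (1,5)B 5/5 satisfied
Row 2: (2,0)A 3/3 satisfied · (2,2)A 5/6 satisfied · (2,4)B 5/6 satisfied · (2,5)B 5/5 satisfied
Row 3: (3,1)A 4/4 satisfied · (3,2)A 5/5 satisfied · (3,3)A 4/5 satisfied · (3,5)B 4/5 satisfied · (3,6)B 3/3 satisfied
Row 4: (4,1)A 3/3 satisfied · (4,3)A 5/5 satisfied · (4,4)A 3/6 satisfied · (4,5)B 4/5 satisfied
Row 5: (5,2)A 5/5 satisfied · (5,3)A 5/5 satisfied · (5,5)B 4/5 satisfied · (5,6)B 4/4 satisfied
Row 6: (6,2)A 3/3 satisfied · (6,3)A 3/3 satisfied · (6,5)B 3/3 satisfied · (6,6)B 3/3 satisfied
All meet the threshold, so the configuration is stable.

Yes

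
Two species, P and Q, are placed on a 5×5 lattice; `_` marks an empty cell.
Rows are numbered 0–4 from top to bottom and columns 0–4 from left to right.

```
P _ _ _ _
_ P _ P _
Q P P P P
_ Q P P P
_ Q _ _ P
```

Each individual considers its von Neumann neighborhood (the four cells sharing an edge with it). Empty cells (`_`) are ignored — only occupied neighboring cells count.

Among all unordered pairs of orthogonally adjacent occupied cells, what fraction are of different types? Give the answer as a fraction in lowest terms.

1/5

Scan each occupied cell's neighbors to the right and below so each pair is counted once.
Row 1: P(1,1)–P(2,1)= P(1,3)–P(2,3)=  → 0/2 unlike.
Row 2: Q(2,0)–P(2,1)≠ P(2,1)–P(2,2)= P(2,1)–Q(3,1)≠ P(2,2)–P(2,3)= P(2,2)–P(3,2)= P(2,3)–P(2,4)= P(2,3)–P(3,3)= P(2,4)–P(3,4)=  → 2/8 unlike.
Row 3: Q(3,1)–P(3,2)≠ Q(3,1)–Q(4,1)= P(3,2)–P(3,3)= P(3,3)–P(3,4)= P(3,4)–P(4,4)=  → 1/5 unlike.
Total adjacent occupied pairs: 15; unlike-type pairs: 3.
3/15 reduces to 1/5.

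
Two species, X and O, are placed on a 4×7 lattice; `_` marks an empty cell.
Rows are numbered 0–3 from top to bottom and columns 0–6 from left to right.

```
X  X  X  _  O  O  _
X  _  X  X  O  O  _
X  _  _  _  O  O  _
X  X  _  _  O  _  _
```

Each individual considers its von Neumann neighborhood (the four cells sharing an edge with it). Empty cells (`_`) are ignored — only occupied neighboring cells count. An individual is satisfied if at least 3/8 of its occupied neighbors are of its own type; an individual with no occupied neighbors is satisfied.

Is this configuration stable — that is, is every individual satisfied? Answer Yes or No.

Yes

(0,0)X 2/2 ✓
(0,1)X 2/2 ✓
(0,2)X 2/2 ✓
(0,4)O 2/2 ✓
(0,5)O 2/2 ✓
(1,0)X 2/2 ✓
(1,2)X 2/2 ✓
(1,3)X 1/2 ✓
(1,4)O 3/4 ✓
(1,5)O 3/3 ✓
(2,0)X 2/2 ✓
(2,4)O 3/3 ✓
(2,5)O 2/2 ✓
(3,0)X 2/2 ✓
(3,1)X 1/1 ✓
(3,4)O 1/1 ✓
All meet the threshold, so the configuration is stable.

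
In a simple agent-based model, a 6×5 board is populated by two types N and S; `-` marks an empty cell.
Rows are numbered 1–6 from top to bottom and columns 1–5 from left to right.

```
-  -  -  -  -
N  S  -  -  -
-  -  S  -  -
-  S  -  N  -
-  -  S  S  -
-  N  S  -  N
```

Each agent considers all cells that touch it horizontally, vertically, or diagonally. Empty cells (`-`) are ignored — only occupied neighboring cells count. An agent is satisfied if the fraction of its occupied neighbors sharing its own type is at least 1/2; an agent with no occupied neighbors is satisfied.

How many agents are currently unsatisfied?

4

Row 2: (2,1)N 0/1 unhappy · (2,2)S 1/2 ok
Row 3: (3,3)S 2/3 ok
Row 4: (4,2)S 2/2 ok · (4,4)N 0/3 unhappy
Row 5: (5,3)S 3/5 ok · (5,4)S 2/4 ok
Row 6: (6,2)N 0/2 unhappy · (6,3)S 2/3 ok · (6,5)N 0/1 unhappy
Unsatisfied: (2,1), (4,4), (6,2), (6,5) — 4 in total.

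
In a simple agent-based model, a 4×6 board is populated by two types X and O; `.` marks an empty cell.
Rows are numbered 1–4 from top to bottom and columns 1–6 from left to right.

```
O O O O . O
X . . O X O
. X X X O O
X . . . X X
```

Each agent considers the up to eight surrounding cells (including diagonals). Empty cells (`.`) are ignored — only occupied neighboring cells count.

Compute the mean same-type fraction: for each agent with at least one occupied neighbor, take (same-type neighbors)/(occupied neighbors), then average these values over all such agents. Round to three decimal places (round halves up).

0.588

(1,1)O 1/2
(1,2)O 2/3
(1,3)O 3/3
(1,4)O 2/3
(1,6)O 1/2
(2,1)X 1/3
(2,4)O 3/6
(2,5)X 1/7
(2,6)O 3/4
(3,2)X 3/3
(3,3)X 2/3
(3,4)X 3/5
(3,5)O 3/7
(3,6)O 2/5
(4,1)X 1/1
(4,5)X 2/4
(4,6)X 1/3
Sum over 17 agents: 1/2 + 2/3 + 3/3 + 2/3 + 1/2 + 1/3 + 3/6 + 1/7 + 3/4 + 3/3 + 2/3 + 3/5 + 3/7 + 2/5 + 1/1 + 2/4 + 1/3 = 839/84; mean = 839/84 ÷ 17 = 839/1428 = 0.587535… → 0.588.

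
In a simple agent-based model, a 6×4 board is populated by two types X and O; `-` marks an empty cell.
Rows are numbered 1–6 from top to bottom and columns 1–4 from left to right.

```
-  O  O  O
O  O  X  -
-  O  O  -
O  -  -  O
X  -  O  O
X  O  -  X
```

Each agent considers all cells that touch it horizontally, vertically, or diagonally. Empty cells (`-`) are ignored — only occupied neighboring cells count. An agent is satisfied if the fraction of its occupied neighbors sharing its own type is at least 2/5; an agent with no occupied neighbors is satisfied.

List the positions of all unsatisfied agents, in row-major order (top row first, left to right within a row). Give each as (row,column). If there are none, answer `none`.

(2,3), (5,1), (6,2), (6,4)

(1,2)O 3/4 ok
(1,3)O 3/4 ok
(1,4)O 1/2 ok
(2,1)O 3/3 ok
(2,2)O 5/6 ok
(2,3)X 0/6 unhappy
(3,2)O 4/5 ok
(3,3)O 3/4 ok
(4,1)O 1/2 ok
(4,4)O 3/3 ok
(5,1)X 1/3 unhappy
(5,3)O 3/4 ok
(5,4)O 2/3 ok
(6,1)X 1/2 ok
(6,2)O 1/3 unhappy
(6,4)X 0/2 unhappy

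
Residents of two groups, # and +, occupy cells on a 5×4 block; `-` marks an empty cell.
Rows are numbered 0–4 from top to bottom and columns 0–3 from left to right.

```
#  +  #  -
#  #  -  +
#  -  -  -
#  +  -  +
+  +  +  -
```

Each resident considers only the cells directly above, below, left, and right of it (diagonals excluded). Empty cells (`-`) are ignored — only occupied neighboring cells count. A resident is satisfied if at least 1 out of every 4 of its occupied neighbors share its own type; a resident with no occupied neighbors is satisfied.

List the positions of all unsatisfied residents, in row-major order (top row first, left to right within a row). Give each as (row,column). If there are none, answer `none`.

(0,1), (0,2)

(0,0)# 1/2 satisfied
(0,1)+ 0/3 not
(0,2)# 0/1 not
(1,0)# 3/3 satisfied
(1,1)# 1/2 satisfied
(1,3)+ 0/0 satisfied
(2,0)# 2/2 satisfied
(3,0)# 1/3 satisfied
(3,1)+ 1/2 satisfied
(3,3)+ 0/0 satisfied
(4,0)+ 1/2 satisfied
(4,1)+ 3/3 satisfied
(4,2)+ 1/1 satisfied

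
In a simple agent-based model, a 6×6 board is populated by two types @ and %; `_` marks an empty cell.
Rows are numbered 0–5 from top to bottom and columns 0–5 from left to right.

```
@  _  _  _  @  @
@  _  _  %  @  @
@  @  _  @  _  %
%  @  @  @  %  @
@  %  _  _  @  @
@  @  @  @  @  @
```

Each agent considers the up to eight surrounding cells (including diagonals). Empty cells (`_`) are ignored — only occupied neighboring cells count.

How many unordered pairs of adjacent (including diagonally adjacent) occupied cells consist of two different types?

21

Scan each occupied cell's neighbors to the right and below (and the two forward diagonals) so each pair is counted once.
Row 0: @(0,0)–@(1,0)= @(0,4)–@(0,5)= @(0,4)–@(1,4)= @(0,4)–@(1,5)= @(0,4)–%(1,3)≠ @(0,5)–@(1,5)= @(0,5)–@(1,4)=  → 1/7 unlike.
Row 1: @(1,0)–@(2,0)= @(1,0)–@(2,1)= %(1,3)–@(1,4)≠ %(1,3)–@(2,3)≠ @(1,4)–@(1,5)= @(1,4)–%(2,5)≠ @(1,4)–@(2,3)= @(1,5)–%(2,5)≠  → 4/8 unlike.
Row 2: @(2,0)–@(2,1)= @(2,0)–%(3,0)≠ @(2,0)–@(3,1)= @(2,1)–@(3,1)= @(2,1)–@(3,2)= @(2,1)–%(3,0)≠ @(2,3)–@(3,3)= @(2,3)–%(3,4)≠ @(2,3)–@(3,2)= %(2,5)–@(3,5)≠ %(2,5)–%(3,4)=  → 4/11 unlike.
Row 3: %(3,0)–@(3,1)≠ %(3,0)–@(4,0)≠ %(3,0)–%(4,1)= @(3,1)–@(3,2)= @(3,1)–%(4,1)≠ @(3,1)–@(4,0)= @(3,2)–@(3,3)= @(3,2)–%(4,1)≠ @(3,3)–%(3,4)≠ @(3,3)–@(4,4)= %(3,4)–@(3,5)≠ %(3,4)–@(4,4)≠ %(3,4)–@(4,5)≠ @(3,5)–@(4,5)= @(3,5)–@(4,4)=  → 8/15 unlike.
Row 4: @(4,0)–%(4,1)≠ @(4,0)–@(5,0)= @(4,0)–@(5,1)= %(4,1)–@(5,1)≠ %(4,1)–@(5,2)≠ %(4,1)–@(5,0)≠ @(4,4)–@(4,5)= @(4,4)–@(5,4)= @(4,4)–@(5,5)= @(4,4)–@(5,3)= @(4,5)–@(5,5)= @(4,5)–@(5,4)=  → 4/12 unlike.
Row 5: @(5,0)–@(5,1)= @(5,1)–@(5,2)= @(5,2)–@(5,3)= @(5,3)–@(5,4)= @(5,4)–@(5,5)=  → 0/5 unlike.
Total adjacent occupied pairs: 58; unlike-type pairs: 21.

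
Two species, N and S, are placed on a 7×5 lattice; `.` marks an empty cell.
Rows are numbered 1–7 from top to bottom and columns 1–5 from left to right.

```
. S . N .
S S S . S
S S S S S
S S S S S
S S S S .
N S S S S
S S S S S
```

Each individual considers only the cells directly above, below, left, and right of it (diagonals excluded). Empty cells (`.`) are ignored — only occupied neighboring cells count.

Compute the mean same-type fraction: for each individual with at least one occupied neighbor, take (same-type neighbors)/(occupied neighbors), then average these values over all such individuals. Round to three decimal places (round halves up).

Row 1: (1,2)S 1/1 · (1,4)N — no occupied neighbors
Row 2: (2,1)S 2/2 · (2,2)S 4/4 · (2,3)S 2/2 · (2,5)S 1/1
Row 3: (3,1)S 3/3 · (3,2)S 4/4 · (3,3)S 4/4 · (3,4)S 3/3 · (3,5)S 3/3
Row 4: (4,1)S 3/3 · (4,2)S 4/4 · (4,3)S 4/4 · (4,4)S 4/4 · (4,5)S 2/2
Row 5: (5,1)S 2/3 · (5,2)S 4/4 · (5,3)S 4/4 · (5,4)S 3/3
Row 6: (6,1)N 0/3 · (6,2)S 3/4 · (6,3)S 4/4 · (6,4)S 4/4 · (6,5)S 2/2
Row 7: (7,1)S 1/2 · (7,2)S 3/3 · (7,3)S 3/3 · (7,4)S 3/3 · (7,5)S 2/2
Sum over 29 individuals: 1/1 + 2/2 + 4/4 + 2/2 + 1/1 + 3/3 + 4/4 + 4/4 + 3/3 + 3/3 + 3/3 + 4/4 + 4/4 + 4/4 + 2/2 + 2/3 + 4/4 + 4/4 + 3/3 + 0/3 + 3/4 + 4/4 + 4/4 + 2/2 + 1/2 + 3/3 + 3/3 + 3/3 + 2/2 = 323/12; mean = 323/12 ÷ 29 = 323/348 = 0.928160… → 0.928.

0.928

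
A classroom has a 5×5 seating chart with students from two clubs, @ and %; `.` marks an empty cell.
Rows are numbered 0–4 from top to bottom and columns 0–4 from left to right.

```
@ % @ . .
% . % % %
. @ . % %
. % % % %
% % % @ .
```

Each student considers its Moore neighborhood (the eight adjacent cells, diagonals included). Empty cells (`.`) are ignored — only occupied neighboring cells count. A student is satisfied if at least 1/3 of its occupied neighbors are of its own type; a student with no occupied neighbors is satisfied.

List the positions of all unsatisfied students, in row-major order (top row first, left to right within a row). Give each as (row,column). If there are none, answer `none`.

(0,0)@ 0/2 unhappy
(0,1)% 2/4 ok
(0,2)@ 0/3 unhappy
(1,0)% 1/3 ok
(1,2)% 3/5 ok
(1,3)% 4/5 ok
(1,4)% 3/3 ok
(2,1)@ 0/4 unhappy
(2,3)% 7/7 ok
(2,4)% 5/5 ok
(3,1)% 4/5 ok
(3,2)% 5/7 ok
(3,3)% 5/6 ok
(3,4)% 3/4 ok
(4,0)% 2/2 ok
(4,1)% 4/4 ok
(4,2)% 4/5 ok
(4,3)@ 0/4 unhappy

(0,0), (0,2), (2,1), (4,3)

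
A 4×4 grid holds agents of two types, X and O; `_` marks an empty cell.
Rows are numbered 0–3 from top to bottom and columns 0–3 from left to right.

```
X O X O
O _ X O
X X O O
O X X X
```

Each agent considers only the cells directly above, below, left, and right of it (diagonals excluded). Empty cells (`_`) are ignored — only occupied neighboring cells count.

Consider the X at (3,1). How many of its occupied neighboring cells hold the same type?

Occupied neighbors of (3,1): (2,1)=X, (3,0)=O, (3,2)=X.
Same type (X): 2 of 3.

2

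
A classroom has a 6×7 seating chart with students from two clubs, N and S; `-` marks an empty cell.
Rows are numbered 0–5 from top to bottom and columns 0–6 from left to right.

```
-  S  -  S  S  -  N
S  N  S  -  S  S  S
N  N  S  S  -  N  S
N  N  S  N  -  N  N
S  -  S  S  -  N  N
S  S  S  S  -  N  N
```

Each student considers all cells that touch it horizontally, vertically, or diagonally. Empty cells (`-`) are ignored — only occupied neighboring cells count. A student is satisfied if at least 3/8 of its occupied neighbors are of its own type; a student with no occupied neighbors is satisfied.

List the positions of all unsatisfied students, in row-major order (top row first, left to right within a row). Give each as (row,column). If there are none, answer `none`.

Row 0: (0,1)S 2/3 ok · (0,3)S 3/3 ok · (0,4)S 3/3 ok · (0,6)N 0/2 unhappy
Row 1: (1,0)S 1/4 unhappy · (1,1)N 2/6 unhappy · (1,2)S 4/6 ok · (1,4)S 4/5 ok · (1,5)S 4/6 ok · (1,6)S 2/4 ok
Row 2: (2,0)N 4/5 ok · (2,1)N 4/8 ok · (2,2)S 3/7 ok · (2,3)S 4/5 ok · (2,5)N 2/6 unhappy · (2,6)S 2/5 ok
Row 3: (3,0)N 3/4 ok · (3,1)N 3/7 ok · (3,2)S 4/7 ok · (3,3)N 0/5 unhappy · (3,5)N 4/5 ok · (3,6)N 4/5 ok
Row 4: (4,0)S 2/4 ok · (4,2)S 5/7 ok · (4,3)S 4/5 ok · (4,5)N 5/5 ok · (4,6)N 5/5 ok
Row 5: (5,0)S 2/2 ok · (5,1)S 4/4 ok · (5,2)S 4/4 ok · (5,3)S 3/3 ok · (5,5)N 3/3 ok · (5,6)N 3/3 ok

(0,6), (1,0), (1,1), (2,5), (3,3)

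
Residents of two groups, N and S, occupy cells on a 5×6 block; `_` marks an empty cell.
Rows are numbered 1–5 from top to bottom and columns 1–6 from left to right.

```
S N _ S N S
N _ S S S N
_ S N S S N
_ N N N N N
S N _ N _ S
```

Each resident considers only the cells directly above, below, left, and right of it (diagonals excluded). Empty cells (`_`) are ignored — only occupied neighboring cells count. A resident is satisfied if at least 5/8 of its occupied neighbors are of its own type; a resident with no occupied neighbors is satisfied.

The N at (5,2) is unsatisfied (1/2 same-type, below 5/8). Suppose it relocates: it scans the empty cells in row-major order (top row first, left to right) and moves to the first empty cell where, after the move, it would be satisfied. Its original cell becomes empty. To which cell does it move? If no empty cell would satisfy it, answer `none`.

Vacating (5,2). Empty cells in order:
  (1,3): 1/3 same-type → still unsatisfied.
  (2,2): 2/4 same-type → still unsatisfied.
  (3,1): 1/2 same-type → still unsatisfied.
  (4,1): 1/2 same-type → still unsatisfied.
  (5,3): 2/2 same-type → satisfied — stop here.

(5,3)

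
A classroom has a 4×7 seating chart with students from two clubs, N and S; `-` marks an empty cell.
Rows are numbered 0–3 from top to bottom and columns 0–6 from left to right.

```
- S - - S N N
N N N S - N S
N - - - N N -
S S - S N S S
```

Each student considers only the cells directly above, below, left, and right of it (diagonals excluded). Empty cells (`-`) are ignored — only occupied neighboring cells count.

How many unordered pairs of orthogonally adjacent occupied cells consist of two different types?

Scan each occupied cell's neighbors to the right and below so each pair is counted once.
Row 0: S(0,1)–N(1,1)≠ S(0,4)–N(0,5)≠ N(0,5)–N(0,6)= N(0,5)–N(1,5)= N(0,6)–S(1,6)≠  → 3/5 unlike.
Row 1: N(1,0)–N(1,1)= N(1,0)–N(2,0)= N(1,1)–N(1,2)= N(1,2)–S(1,3)≠ N(1,5)–S(1,6)≠ N(1,5)–N(2,5)=  → 2/6 unlike.
Row 2: N(2,0)–S(3,0)≠ N(2,4)–N(2,5)= N(2,4)–N(3,4)= N(2,5)–S(3,5)≠  → 2/4 unlike.
Row 3: S(3,0)–S(3,1)= S(3,3)–N(3,4)≠ N(3,4)–S(3,5)≠ S(3,5)–S(3,6)=  → 2/4 unlike.
Total adjacent occupied pairs: 19; unlike-type pairs: 9.

9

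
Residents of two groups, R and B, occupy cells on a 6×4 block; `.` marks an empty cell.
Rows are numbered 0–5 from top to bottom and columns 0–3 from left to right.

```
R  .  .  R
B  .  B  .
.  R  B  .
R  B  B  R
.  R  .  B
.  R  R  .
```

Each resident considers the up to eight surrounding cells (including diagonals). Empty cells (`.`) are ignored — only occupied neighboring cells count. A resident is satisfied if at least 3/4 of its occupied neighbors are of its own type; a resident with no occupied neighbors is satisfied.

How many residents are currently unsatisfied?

Row 0: (0,0)R 0/1 not · (0,3)R 0/1 not
Row 1: (1,0)B 0/2 not · (1,2)B 1/3 not
Row 2: (2,1)R 1/6 not · (2,2)B 3/5 not
Row 3: (3,0)R 2/3 not · (3,1)B 2/5 not · (3,2)B 3/6 not · (3,3)R 0/3 not
Row 4: (4,1)R 3/5 not · (4,3)B 1/3 not
Row 5: (5,1)R 2/2 satisfied · (5,2)R 2/3 not
Unsatisfied: (0,0), (0,3), (1,0), (1,2), (2,1), (2,2), (3,0), (3,1), (3,2), (3,3), (4,1), (4,3), (5,2) — 13 in total.

13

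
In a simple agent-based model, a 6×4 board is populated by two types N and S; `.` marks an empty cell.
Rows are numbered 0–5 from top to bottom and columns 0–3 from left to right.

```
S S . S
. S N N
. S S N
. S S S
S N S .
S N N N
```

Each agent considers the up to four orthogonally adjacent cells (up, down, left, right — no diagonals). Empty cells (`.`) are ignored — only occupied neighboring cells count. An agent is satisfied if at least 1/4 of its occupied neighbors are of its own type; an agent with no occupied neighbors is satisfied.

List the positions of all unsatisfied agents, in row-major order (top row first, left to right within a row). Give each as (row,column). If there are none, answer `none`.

Row 0: (0,0)S 1/1 ✓ · (0,1)S 2/2 ✓ · (0,3)S 0/1 ✗
Row 1: (1,1)S 2/3 ✓ · (1,2)N 1/3 ✓ · (1,3)N 2/3 ✓
Row 2: (2,1)S 3/3 ✓ · (2,2)S 2/4 ✓ · (2,3)N 1/3 ✓
Row 3: (3,1)S 2/3 ✓ · (3,2)S 4/4 ✓ · (3,3)S 1/2 ✓
Row 4: (4,0)S 1/2 ✓ · (4,1)N 1/4 ✓ · (4,2)S 1/3 ✓
Row 5: (5,0)S 1/2 ✓ · (5,1)N 2/3 ✓ · (5,2)N 2/3 ✓ · (5,3)N 1/1 ✓

(0,3)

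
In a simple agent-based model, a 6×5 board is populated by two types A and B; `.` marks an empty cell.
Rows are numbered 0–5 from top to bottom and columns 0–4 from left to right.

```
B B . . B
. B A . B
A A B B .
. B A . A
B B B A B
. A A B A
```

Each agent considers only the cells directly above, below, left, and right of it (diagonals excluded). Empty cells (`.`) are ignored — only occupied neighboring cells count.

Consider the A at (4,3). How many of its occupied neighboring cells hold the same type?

Occupied neighbors of (4,3): (5,3)=B, (4,2)=B, (4,4)=B.
Same type (A): 0 of 3.

0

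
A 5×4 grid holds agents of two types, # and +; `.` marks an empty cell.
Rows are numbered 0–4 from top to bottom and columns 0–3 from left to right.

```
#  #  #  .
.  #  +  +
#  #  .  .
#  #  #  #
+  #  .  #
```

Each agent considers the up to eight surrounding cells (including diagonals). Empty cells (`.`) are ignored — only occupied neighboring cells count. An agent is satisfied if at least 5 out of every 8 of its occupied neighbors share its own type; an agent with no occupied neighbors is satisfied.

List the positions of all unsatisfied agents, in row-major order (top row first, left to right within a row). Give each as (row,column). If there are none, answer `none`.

(0,0)# 2/2 ✓
(0,1)# 3/4 ✓
(0,2)# 2/4 ✗
(1,1)# 5/6 ✓
(1,2)+ 1/5 ✗
(1,3)+ 1/2 ✗
(2,0)# 4/4 ✓
(2,1)# 5/6 ✓
(3,0)# 4/5 ✓
(3,1)# 5/6 ✓
(3,2)# 5/5 ✓
(3,3)# 2/2 ✓
(4,0)+ 0/3 ✗
(4,1)# 3/4 ✓
(4,3)# 2/2 ✓

(0,2), (1,2), (1,3), (4,0)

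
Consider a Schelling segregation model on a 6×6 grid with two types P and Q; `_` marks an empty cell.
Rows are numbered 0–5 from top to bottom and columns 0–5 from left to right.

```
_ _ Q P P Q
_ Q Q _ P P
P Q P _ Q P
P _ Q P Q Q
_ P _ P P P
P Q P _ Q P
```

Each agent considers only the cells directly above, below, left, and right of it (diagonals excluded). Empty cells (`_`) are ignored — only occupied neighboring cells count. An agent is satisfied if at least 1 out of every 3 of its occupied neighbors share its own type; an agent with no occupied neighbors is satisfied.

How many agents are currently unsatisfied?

Row 0: (0,2)Q 1/2 ✓ · (0,3)P 1/2 ✓ · (0,4)P 2/3 ✓ · (0,5)Q 0/2 ✗
Row 1: (1,1)Q 2/2 ✓ · (1,2)Q 2/3 ✓ · (1,4)P 2/3 ✓ · (1,5)P 2/3 ✓
Row 2: (2,0)P 1/2 ✓ · (2,1)Q 1/3 ✓ · (2,2)P 0/3 ✗ · (2,4)Q 1/3 ✓ · (2,5)P 1/3 ✓
Row 3: (3,0)P 1/1 ✓ · (3,2)Q 0/2 ✗ · (3,3)P 1/3 ✓ · (3,4)Q 2/4 ✓ · (3,5)Q 1/3 ✓
Row 4: (4,1)P 0/1 ✗ · (4,3)P 2/2 ✓ · (4,4)P 2/4 ✓ · (4,5)P 2/3 ✓
Row 5: (5,0)P 0/1 ✗ · (5,1)Q 0/3 ✗ · (5,2)P 0/1 ✗ · (5,4)Q 0/2 ✗ · (5,5)P 1/2 ✓
Unsatisfied: (0,5), (2,2), (3,2), (4,1), (5,0), (5,1), (5,2), (5,4) — 8 in total.

8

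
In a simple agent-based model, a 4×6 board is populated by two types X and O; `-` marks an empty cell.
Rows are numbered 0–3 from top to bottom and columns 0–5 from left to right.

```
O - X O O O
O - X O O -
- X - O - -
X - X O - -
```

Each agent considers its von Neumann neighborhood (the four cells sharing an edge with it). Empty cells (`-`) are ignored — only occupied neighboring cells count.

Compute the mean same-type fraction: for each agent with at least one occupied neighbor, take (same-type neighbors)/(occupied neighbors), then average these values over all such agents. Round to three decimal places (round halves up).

Row 0: (0,0)O 1/1 · (0,2)X 1/2 · (0,3)O 2/3 · (0,4)O 3/3 · (0,5)O 1/1
Row 1: (1,0)O 1/1 · (1,2)X 1/2 · (1,3)O 3/4 · (1,4)O 2/2
Row 2: (2,1)X — no occupied neighbors · (2,3)O 2/2
Row 3: (3,0)X — no occupied neighbors · (3,2)X 0/1 · (3,3)O 1/2
Sum over 12 agents: 1/1 + 1/2 + 2/3 + 3/3 + 1/1 + 1/1 + 1/2 + 3/4 + 2/2 + 2/2 + 0/1 + 1/2 = 107/12; mean = 107/12 ÷ 12 = 107/144 = 0.743055… → 0.743.

0.743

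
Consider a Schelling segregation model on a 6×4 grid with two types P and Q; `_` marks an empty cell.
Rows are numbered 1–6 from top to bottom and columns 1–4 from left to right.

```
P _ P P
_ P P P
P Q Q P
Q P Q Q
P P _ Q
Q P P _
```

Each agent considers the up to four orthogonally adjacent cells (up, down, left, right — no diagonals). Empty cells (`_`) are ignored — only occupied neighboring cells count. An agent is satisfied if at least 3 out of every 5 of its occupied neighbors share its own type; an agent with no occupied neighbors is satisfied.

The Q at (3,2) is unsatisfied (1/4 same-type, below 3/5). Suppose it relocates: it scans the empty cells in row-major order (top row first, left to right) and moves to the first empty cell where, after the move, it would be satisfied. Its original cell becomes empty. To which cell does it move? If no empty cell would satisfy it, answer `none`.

none

Vacating (3,2). Empty cells in order:
  (1,2): 0/3 same-type → still unsatisfied.
  (2,1): 0/3 same-type → still unsatisfied.
  (5,3): 2/4 same-type → still unsatisfied.
  (6,4): 1/2 same-type → still unsatisfied.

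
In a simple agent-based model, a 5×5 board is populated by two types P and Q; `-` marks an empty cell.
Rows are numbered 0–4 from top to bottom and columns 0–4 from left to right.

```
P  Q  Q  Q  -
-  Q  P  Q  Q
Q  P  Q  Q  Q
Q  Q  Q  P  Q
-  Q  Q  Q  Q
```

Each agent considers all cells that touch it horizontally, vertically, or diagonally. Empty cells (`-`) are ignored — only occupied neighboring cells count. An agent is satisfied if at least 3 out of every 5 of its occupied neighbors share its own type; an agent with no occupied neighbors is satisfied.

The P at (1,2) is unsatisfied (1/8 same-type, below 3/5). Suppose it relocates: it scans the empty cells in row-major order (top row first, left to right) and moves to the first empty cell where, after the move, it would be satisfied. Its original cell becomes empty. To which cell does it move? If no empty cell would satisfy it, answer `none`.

none

Vacating (1,2). Empty cells in order:
  (0,4): 0/3 same-type → still unsatisfied.
  (1,0): 2/5 same-type → still unsatisfied.
  (4,0): 0/3 same-type → still unsatisfied.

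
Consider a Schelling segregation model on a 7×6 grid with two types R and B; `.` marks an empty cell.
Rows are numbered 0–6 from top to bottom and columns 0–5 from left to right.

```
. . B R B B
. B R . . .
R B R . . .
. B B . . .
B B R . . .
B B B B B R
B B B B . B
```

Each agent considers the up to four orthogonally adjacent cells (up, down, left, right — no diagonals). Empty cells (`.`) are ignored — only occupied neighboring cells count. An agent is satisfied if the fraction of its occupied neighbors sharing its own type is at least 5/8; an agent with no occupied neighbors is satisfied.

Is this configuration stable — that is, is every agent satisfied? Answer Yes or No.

Row 0: (0,2)B 0/2 ✗ · (0,3)R 0/2 ✗ · (0,4)B 1/2 ✗ · (0,5)B 1/1 ✓
Row 1: (1,1)B 1/2 ✗ · (1,2)R 1/3 ✗
Row 2: (2,0)R 0/1 ✗ · (2,1)B 2/4 ✗ · (2,2)R 1/3 ✗
Row 3: (3,1)B 3/3 ✓ · (3,2)B 1/3 ✗
Row 4: (4,0)B 2/2 ✓ · (4,1)B 3/4 ✓ · (4,2)R 0/3 ✗
Row 5: (5,0)B 3/3 ✓ · (5,1)B 4/4 ✓ · (5,2)B 3/4 ✓ · (5,3)B 3/3 ✓ · (5,4)B 1/2 ✗ · (5,5)R 0/2 ✗
Row 6: (6,0)B 2/2 ✓ · (6,1)B 3/3 ✓ · (6,2)B 3/3 ✓ · (6,3)B 2/2 ✓ · (6,5)B 0/1 ✗
For instance (0,2) has only 0/2 same-type neighbors, below 5/8.

No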